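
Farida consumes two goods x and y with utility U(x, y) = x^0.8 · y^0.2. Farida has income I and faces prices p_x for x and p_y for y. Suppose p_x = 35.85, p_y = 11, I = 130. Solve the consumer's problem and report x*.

Demand: x*(p_x,p_y,I) = 0.8·I/p_x and y* = 0.2·I/p_y.
At p_x=35.85, p_y=11, I=130: x* = 0.8·130/35.85 = 2.901.

x* = 2.901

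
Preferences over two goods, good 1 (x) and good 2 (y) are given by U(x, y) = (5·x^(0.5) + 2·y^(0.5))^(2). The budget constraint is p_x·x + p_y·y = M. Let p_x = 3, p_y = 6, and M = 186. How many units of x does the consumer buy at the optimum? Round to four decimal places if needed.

MU_x ∝ 5·x^(-0.5), MU_y ∝ 2·y^(-0.5), so MRS = (5/2)·(y/x)^(0.5) = p_x/p_y.
Solve for the ratio: y/x = [(2/5)·p_x/p_y]^(2).
Substitute y = (y/x)·x into the budget: x* = M/(p_x + p_y·(y/x)).
Numerically y/x = 0.04, so x* = 186/(3 + 6·0.04) = 57.4074.

x* = 57.4074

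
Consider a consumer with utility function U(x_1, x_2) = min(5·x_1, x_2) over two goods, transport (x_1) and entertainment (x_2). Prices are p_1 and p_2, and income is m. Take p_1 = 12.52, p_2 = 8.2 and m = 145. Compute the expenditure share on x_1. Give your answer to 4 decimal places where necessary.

share on x_1 = 0.2339

Demand: x_1*(p_1,p_2,m) = m/(p_1 + 5·p_2), x_2* = 5·m/(p_1 + 5·p_2).
Here 12.52 + 5·8.2 = 53.52, giving x_1* = 2.7093 and x_2* = 13.5463.
Expenditure on x_1: 12.52·2.7093 = 33.92; share = 0.2339.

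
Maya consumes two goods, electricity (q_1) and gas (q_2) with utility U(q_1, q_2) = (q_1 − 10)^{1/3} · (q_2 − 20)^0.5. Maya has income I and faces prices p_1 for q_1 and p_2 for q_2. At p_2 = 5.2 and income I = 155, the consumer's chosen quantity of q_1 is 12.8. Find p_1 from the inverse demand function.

Let q_1' = q_1−10, q_2' = q_2−20. MRS = (2/3)·q_2'/q_1' = p_1/p_2.
After buying the subsistence bundle (10, 20), a share 0.4 of the remaining income goes to q_1: q_1* = 10 + 0.4·(I − 10p_1 − 20p_2)/p_1.
Set q_1* = 12.8 in the demand function and solve for p_1: p_1 = 3.

p_1 = 3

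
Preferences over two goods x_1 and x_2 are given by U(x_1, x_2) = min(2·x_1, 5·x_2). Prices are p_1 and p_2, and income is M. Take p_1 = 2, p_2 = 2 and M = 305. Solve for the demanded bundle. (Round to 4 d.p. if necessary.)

Here 5·2 + 2·2 = 14, giving x_1* = 108.9286 and x_2* = 43.5714.

x_1* = 108.9286, x_2* = 43.5714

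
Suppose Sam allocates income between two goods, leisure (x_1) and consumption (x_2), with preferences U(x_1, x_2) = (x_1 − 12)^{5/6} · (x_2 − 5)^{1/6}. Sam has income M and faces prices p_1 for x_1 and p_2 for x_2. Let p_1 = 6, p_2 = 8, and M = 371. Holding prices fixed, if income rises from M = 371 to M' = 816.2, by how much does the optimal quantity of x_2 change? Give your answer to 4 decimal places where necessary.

MRS = 5·(x_2−5)/(x_1−12). Tangency with p_1/p_2 gives x_2−5 = (1/5)·(p_1/p_2)·(x_1−12).
After buying the subsistence bundle (12, 5), a share 5/6 of the remaining income goes to x_1: x_1* = 12 + 5/6·(M − 12p_1 − 5p_2)/p_1.
Discretionary income = 371 − 12·6 − 5·8 = 259; x_2* = 5 + 1/6·259/8 = 10.3958.
At M' = 816.2: x_2* = 19.6708. Change: 19.6708 − 10.3958 = 9.275.

Δx_2* = 9.275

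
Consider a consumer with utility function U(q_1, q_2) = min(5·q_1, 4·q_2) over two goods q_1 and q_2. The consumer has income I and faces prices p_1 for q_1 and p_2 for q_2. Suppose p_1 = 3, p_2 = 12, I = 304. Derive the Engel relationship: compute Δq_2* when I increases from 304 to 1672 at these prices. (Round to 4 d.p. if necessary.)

With perfect complements, no substitution: consume in ratio q_1:q_2 = 4:5.
Budget: p_1·q_1 + p_2·(5/4)·q_1 = I, so (4·p_1 + 5·p_2)·q_1 = 4·I.
Demand: q_1*(p_1,p_2,I) = 4·I/(4·p_1 + 5·p_2), q_2* = 5·I/(4·p_1 + 5·p_2).
Here 4·3 + 5·12 = 72, giving q_2* = 21.1111.
At I' = 1672: q_2* = 116.1111. Change: 116.1111 − 21.1111 = 95.

Δq_2* = 95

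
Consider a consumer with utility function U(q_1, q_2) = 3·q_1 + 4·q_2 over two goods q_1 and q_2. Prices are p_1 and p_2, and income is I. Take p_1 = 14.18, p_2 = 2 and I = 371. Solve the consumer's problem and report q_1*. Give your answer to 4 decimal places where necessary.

q_1* = 0

Perfect substitutes: compare marginal utility per dollar. 3/p_1 vs 4/p_2 → 0.2116 vs 2.
q_2 gives more utility per dollar, so spend all income on q_2: q_2* = I/p_2, q_1* = 0.
Numerically: q_1* = 0, q_2* = 185.5.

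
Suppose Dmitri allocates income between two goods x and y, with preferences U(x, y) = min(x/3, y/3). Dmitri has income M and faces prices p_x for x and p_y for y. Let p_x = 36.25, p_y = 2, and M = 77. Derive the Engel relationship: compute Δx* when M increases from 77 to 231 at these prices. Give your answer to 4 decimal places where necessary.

Leontief preferences: the optimum is at the kink where x/3 = y/3, i.e. y = x.
Budget: p_x·x + p_y·x = M, so (3·p_x + 3·p_y)·x = 3·M.
Demand: x*(p_x,p_y,M) = 3·M/(3·p_x + 3·p_y), y* = 3·M/(3·p_x + 3·p_y).
Here 3·36.25 + 3·2 = 114.75, giving x* = 2.0131.
At M' = 231: x* = 6.0392. Change: 6.0392 − 2.0131 = 4.0261.

Δx* = 4.0261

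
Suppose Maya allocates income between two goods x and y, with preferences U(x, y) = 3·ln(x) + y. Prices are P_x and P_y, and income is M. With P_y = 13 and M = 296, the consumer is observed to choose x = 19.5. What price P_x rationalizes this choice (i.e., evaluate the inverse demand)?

MU_x = 3/x, MU_y = 1. Tangency: 3/x = P_x/P_y.
So x*(P_x,P_y) = 3·P_y/P_x, independent of income; and y* = (M − 3·P_y)/P_y.
Set x* = 19.5 in the demand function and solve for P_x: P_x = 2.

P_x = 2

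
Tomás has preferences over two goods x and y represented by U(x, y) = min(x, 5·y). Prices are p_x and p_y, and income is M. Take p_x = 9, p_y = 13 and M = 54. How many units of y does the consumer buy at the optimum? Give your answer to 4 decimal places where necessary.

y* = 0.931

With perfect complements, no substitution: consume in ratio x:y = 5:1.
Budget: p_x·x + p_y·(1/5)·x = M, so (5·p_x + p_y)·x = 5·M.
Demand: x*(p_x,p_y,M) = 5·M/(5·p_x + p_y), y* = M/(5·p_x + p_y).
Here 5·9 + 13 = 58, giving y* = 0.931.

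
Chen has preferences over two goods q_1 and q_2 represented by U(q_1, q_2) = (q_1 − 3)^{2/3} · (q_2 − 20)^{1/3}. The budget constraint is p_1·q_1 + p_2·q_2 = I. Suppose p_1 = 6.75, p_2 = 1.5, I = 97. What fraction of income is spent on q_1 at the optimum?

share on q_1 = 0.5301

Let q_1' = q_1−3, q_2' = q_2−20. MRS = 2·q_2'/q_1' = p_1/p_2.
Substituting into the budget: q_1* = 3 + 2/3·(I − 3·p_1 − 20·p_2)/p_1, and q_2* = 20 + 1/3·(…)/p_2.
Discretionary income = 97 − 3·6.75 − 20·1.5 = 46.75; q_1* = 3 + 2/3·46.75/6.75 = 7.6173; q_2* = 20 + 1/3·46.75/1.5 = 30.3889.
Expenditure on q_1: 6.75·7.6173 = 51.4167; share = 0.5301.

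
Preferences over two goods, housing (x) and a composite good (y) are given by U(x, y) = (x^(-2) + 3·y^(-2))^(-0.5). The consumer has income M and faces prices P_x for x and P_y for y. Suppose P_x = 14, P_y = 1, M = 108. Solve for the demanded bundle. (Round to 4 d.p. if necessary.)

x* = 6.1799, y* = 21.4815

MU_x ∝ x^(-3), MU_y ∝ 3·y^(-3), so MRS = (1/3)·(y/x)^(3) = P_x/P_y.
Solve for the ratio: y/x = [3·P_x/P_y]^(1/3).
With the ratio pinned down, the budget gives x* = M/(P_x + P_y·(y/x)) and y* = (y/x)·x*.
Numerically y/x = 3.476027, so x* = 108/(14 + 1·3.476027) = 6.1799 and y* = 3.476027·6.1799 = 21.4815.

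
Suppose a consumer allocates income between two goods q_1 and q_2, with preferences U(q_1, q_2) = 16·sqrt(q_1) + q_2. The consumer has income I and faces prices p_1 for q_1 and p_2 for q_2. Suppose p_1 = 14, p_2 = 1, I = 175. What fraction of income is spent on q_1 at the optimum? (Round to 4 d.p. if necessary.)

MU_q_1 = 8/√q_1, MU_q_2 = 1. Tangency: 8/√q_1 = p_1/p_2.
Thus q_1* = (8·p_2/p_1)² — independent of I — with the rest of income spent on q_2.
Plugging in: q_1* = (8·1/14)² = 0.3265, q_2* = 170.4286.
Expenditure on q_1: 14·0.3265 = 4.5714; share = 0.0261.

share on q_1 = 0.0261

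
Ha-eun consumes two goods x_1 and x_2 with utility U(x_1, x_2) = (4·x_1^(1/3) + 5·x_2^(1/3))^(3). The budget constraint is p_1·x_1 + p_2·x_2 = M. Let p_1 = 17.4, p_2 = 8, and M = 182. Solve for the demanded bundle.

x_1* = 3.417, x_2* = 15.318

MU_x_1 ∝ 4·x_1^(-2/3), MU_x_2 ∝ 5·x_2^(-2/3), so MRS = (4/5)·(x_2/x_1)^(2/3) = p_1/p_2.
Hence x_2/x_1 = ((5/4)·p_1/p_2)^(1/(2/3)), i.e. raised to the 1.5 power.
With the ratio pinned down, the budget gives x_1* = M/(p_1 + p_2·(x_2/x_1)) and x_2* = (x_2/x_1)·x_1*.
Numerically x_2/x_1 = 4.482847, so x_1* = 182/(17.4 + 8·4.482847) = 3.417 and x_2* = 4.482847·3.417 = 15.318.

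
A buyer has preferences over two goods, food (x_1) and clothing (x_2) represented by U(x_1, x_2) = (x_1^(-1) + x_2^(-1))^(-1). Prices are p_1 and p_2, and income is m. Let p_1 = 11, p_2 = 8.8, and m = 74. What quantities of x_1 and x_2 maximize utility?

MU_x_1 ∝ x_1^(-2), MU_x_2 ∝ x_2^(-2), so MRS = (x_2/x_1)^(2) = p_1/p_2.
Solve for the ratio: x_2/x_1 = [p_1/p_2]^(0.5).
Substitute x_2 = (x_2/x_1)·x_1 into the budget: x_1* = m/(p_1 + p_2·(x_2/x_1)).
Numerically x_2/x_1 = 1.118034, so x_1* = 74/(11 + 8.8·1.118034) = 3.5511 and x_2* = 1.118034·3.5511 = 3.9702.

x_1* = 3.5511, x_2* = 3.9702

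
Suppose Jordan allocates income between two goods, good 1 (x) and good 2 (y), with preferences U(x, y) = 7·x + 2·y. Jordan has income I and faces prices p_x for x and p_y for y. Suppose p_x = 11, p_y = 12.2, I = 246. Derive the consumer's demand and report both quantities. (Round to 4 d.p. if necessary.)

x* = 22.3636, y* = 0

x gives more utility per dollar, so spend all income on x: x* = I/p_x, y* = 0.
Numerically: x* = 22.3636, y* = 0.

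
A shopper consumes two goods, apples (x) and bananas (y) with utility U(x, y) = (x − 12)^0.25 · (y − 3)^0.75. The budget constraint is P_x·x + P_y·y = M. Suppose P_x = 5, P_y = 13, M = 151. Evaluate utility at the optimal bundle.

V = 2.8946

MRS = (1/3)·(y−3)/(x−12). Tangency with P_x/P_y gives y−3 = 3·(P_x/P_y)·(x−12).
After buying the subsistence bundle (12, 3), a share 0.25 of the remaining income goes to x: x* = 12 + 0.25·(M − 12P_x − 3P_y)/P_x.
Discretionary income = 151 − 12·5 − 3·13 = 52; x* = 12 + 0.25·52/5 = 14.6; y* = 3 + 0.75·52/13 = 6.
Utility at the optimum: U(14.6, 6) = 2.8946.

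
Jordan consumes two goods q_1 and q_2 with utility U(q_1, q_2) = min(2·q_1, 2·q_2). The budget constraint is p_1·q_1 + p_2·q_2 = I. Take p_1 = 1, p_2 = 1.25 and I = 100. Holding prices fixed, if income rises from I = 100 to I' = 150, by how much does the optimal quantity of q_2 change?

With perfect complements, no substitution: consume in ratio q_1:q_2 = 2:2.
Budget: p_1·q_1 + p_2·q_1 = I, so (2·p_1 + 2·p_2)·q_1 = 2·I.
Demand: q_1*(p_1,p_2,I) = 2·I/(2·p_1 + 2·p_2), q_2* = 2·I/(2·p_1 + 2·p_2).
Here 2·1 + 2·1.25 = 4.5, giving q_2* = 44.4444.
At I' = 150: q_2* = 66.6667. Change: 66.6667 − 44.4444 = 22.2222.

Δq_2* = 22.2222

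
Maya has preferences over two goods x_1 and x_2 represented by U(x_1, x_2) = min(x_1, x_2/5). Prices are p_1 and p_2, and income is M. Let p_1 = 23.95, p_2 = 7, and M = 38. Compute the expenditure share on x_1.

Here 23.95 + 5·7 = 58.95, giving x_1* = 0.6446 and x_2* = 3.2231.
Expenditure on x_1: 23.95·0.6446 = 15.4385; share = 0.4063.

share on x_1 = 0.4063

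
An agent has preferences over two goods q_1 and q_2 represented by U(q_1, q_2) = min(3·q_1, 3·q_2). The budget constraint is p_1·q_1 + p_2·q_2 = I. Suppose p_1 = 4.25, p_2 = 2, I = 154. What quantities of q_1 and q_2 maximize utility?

q_1* = 24.64, q_2* = 24.64

Leontief preferences: the optimum is at the kink where q_1/3 = q_2/3, i.e. q_2 = q_1.
Budget: p_1·q_1 + p_2·q_1 = I, so (3·p_1 + 3·p_2)·q_1 = 3·I.
Demand: q_1*(p_1,p_2,I) = 3·I/(3·p_1 + 3·p_2), q_2* = 3·I/(3·p_1 + 3·p_2).
Here 3·4.25 + 3·2 = 18.75, giving q_1* = 24.64 and q_2* = 24.64.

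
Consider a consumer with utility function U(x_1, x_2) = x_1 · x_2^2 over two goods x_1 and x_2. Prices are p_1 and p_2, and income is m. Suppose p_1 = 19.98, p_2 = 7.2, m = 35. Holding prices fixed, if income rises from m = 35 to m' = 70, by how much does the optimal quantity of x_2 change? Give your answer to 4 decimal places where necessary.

Δx_2* = 3.2407

The MRS is (1/2)·x_2/x_1. Set MRS = p_1/p_2.
So p_2·x_2 = 2·p_1·x_1; combined with the budget, a share 1/3 of income goes to x_1.
Demand: x_1*(p_1,p_2,m) = 1/3·m/p_1 and x_2* = 2/3·m/p_2.
At p_1=19.98, p_2=7.2, m=35: x_2* = 2/3·35/7.2 = 3.2407.
At m' = 70: x_2* = 6.4815. Change: 6.4815 − 3.2407 = 3.2407.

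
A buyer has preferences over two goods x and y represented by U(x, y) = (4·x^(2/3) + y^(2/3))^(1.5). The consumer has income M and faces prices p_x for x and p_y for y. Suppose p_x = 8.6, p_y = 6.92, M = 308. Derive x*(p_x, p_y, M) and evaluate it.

x* = 34.97

MU_x ∝ 4·x^(-1/3), MU_y ∝ y^(-1/3), so MRS = 4·(y/x)^(1/3) = p_x/p_y.
Hence y/x = ((1/4)·p_x/p_y)^(1/(1/3)), i.e. raised to the 3 power.
Substitute y = (y/x)·x into the budget: x* = M/(p_x + p_y·(y/x)).
Numerically y/x = 0.029991, so x* = 308/(8.6 + 6.92·0.029991) = 34.97.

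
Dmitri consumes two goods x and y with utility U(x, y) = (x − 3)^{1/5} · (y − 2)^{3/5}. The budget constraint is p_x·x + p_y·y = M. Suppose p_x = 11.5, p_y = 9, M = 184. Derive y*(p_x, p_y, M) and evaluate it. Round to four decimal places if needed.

After buying the subsistence bundle (3, 2), a share 0.25 of the remaining income goes to x: x* = 3 + 0.25·(M − 3p_x − 2p_y)/p_x.
Discretionary income = 184 − 3·11.5 − 2·9 = 131.5; y* = 2 + 0.75·131.5/9 = 12.9583.

y* = 12.9583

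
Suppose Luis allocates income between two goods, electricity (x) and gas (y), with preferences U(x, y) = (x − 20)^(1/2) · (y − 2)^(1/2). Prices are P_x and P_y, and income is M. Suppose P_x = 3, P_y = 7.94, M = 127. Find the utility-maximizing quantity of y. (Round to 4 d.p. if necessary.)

y* = 5.2191

Let x' = x−20, y' = y−2. MRS = y'/x' = P_x/P_y.
After buying the subsistence bundle (20, 2), a share 0.5 of the remaining income goes to x: x* = 20 + 0.5·(M − 20P_x − 2P_y)/P_x.
Discretionary income = 127 − 20·3 − 2·7.94 = 51.12; y* = 2 + 0.5·51.12/7.94 = 5.2191.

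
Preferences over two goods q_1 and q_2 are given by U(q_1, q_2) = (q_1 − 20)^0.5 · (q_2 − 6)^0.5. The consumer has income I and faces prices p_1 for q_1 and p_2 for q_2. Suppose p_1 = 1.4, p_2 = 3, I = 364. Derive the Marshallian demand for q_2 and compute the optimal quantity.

q_2* = 59

This is Cobb-Douglas in (q_1−20, q_2−6): tangency gives 0.5·p_2·(q_2−6) = 0.5·p_1·(q_1−20).
Substituting into the budget: q_1* = 20 + 0.5·(I − 20·p_1 − 6·p_2)/p_1, and q_2* = 6 + 0.5·(…)/p_2.
Discretionary income = 364 − 20·1.4 − 6·3 = 318; q_2* = 6 + 0.5·318/3 = 59.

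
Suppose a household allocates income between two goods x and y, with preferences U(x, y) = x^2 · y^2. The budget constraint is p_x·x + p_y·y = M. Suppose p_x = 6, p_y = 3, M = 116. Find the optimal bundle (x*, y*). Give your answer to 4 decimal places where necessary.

x* = 9.6667, y* = 19.3333

The MRS is y/x. Set MRS = p_x/p_y.
So 2·p_y·y = 2·p_x·x; combined with the budget, a share 0.5 of income goes to x.
Demand: x*(p_x,p_y,M) = 0.5·M/p_x and y* = 0.5·M/p_y.
At p_x=6, p_y=3, M=116: x* = 0.5·116/6 = 9.6667, y* = 19.3333.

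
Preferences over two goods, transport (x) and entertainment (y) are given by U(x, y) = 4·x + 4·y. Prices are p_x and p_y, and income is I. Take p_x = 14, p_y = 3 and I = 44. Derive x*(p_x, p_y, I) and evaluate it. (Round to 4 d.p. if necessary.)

Linear utility — the consumer picks whichever good has higher MU/price: 4/14 = 0.2857 vs 4/3 = 1.3333.
y gives more utility per dollar, so spend all income on y: y* = I/p_y, x* = 0.
Numerically: x* = 0, y* = 14.6667.

x* = 0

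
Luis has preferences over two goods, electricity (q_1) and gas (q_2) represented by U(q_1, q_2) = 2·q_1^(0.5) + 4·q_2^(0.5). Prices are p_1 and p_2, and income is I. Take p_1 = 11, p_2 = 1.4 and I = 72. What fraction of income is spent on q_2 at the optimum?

MRS = MU_q_1/MU_q_2 = (1/2)·(q_2/q_1)^(0.5). Set equal to p_1/p_2.
Hence q_2/q_1 = (2·p_1/p_2)^(1/(0.5)), i.e. raised to the 2 power.
With the ratio pinned down, the budget gives q_1* = I/(p_1 + p_2·(q_2/q_1)) and q_2* = (q_2/q_1)·q_1*.
Numerically q_2/q_1 = 246.938776, so q_1* = 72/(11 + 1.4·246.938776) = 0.2018 and q_2* = 246.938776·0.2018 = 49.8427.
Expenditure on q_2: 1.4·49.8427 = 69.7797; share = 0.9692.

share on q_2 = 0.9692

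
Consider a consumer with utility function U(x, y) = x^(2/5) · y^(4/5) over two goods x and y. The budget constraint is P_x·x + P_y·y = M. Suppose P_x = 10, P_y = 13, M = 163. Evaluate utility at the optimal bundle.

Tangency: MRS = (1/2)·y/x = P_x/P_y.
Rearranging, P_y·y = 2·P_x·x. Substituting into the budget gives P_x·x·(1 + 2) = M.
Demand: x*(P_x,P_y,M) = 1/3·M/P_x and y* = 2/3·M/P_y.
At P_x=10, P_y=13, M=163: x* = 1/3·163/10 = 5.4333, y* = 8.359.
Utility at the optimum: U(5.4333, 8.359) = 10.7584.

V = 10.7584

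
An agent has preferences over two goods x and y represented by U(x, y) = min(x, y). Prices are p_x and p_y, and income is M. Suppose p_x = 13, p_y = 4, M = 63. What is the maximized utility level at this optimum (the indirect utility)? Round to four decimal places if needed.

Leontief preferences: the optimum is at the kink where x/1 = y/1, i.e. y = x.
Budget: p_x·x + p_y·x = M, so (p_x + p_y)·x = M.
Demand: x*(p_x,p_y,M) = M/(p_x + p_y), y* = M/(p_x + p_y).
Here 13 + 4 = 17, giving x* = 3.7059 and y* = 3.7059.
Utility at the optimum: U(3.7059, 3.7059) = 3.7059.

V = 3.7059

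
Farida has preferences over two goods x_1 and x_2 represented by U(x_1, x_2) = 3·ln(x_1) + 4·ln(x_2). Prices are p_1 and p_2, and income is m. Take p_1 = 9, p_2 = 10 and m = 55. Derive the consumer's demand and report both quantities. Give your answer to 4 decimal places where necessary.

Tangency: MRS = (3/4)·x_2/x_1 = p_1/p_2.
Rearranging, p_2·x_2 = (4/3)·p_1·x_1. Substituting into the budget gives p_1·x_1·(1 + (4/3)) = m.
Demand: x_1*(p_1,p_2,m) = 3/7·m/p_1 and x_2* = 4/7·m/p_2.
At p_1=9, p_2=10, m=55: x_1* = 3/7·55/9 = 2.619, x_2* = 3.1429.

x_1* = 2.619, x_2* = 3.1429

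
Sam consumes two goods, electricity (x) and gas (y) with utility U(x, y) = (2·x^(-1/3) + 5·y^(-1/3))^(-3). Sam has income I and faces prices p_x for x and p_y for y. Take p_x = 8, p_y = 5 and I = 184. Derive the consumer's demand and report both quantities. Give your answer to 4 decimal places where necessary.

From the CES first-order condition, (2/5)·(y/x)^(4/3) = p_x/p_y.
Solve for the ratio: y/x = [(5/2)·p_x/p_y]^(0.75).
With the ratio pinned down, the budget gives x* = I/(p_x + p_y·(y/x)) and y* = (y/x)·x*.
Numerically y/x = 2.828427, so x* = 184/(8 + 5·2.828427) = 8.3099 and y* = 2.828427·8.3099 = 23.5041.

x* = 8.3099, y* = 23.5041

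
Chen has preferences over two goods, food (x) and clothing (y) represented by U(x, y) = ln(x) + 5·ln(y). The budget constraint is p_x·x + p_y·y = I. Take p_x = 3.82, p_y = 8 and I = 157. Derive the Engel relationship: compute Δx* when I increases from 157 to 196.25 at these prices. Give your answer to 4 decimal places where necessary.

Δx* = 1.7125

Tangency: MRS = (1/5)·y/x = p_x/p_y.
Rearranging, p_y·y = 5·p_x·x. Substituting into the budget gives p_x·x·(1 + 5) = I.
Demand: x*(p_x,p_y,I) = 1/6·I/p_x and y* = 5/6·I/p_y.
At p_x=3.82, p_y=8, I=157: x* = 1/6·157/3.82 = 6.8499.
At I' = 196.25: x* = 8.5624. Change: 8.5624 − 6.8499 = 1.7125.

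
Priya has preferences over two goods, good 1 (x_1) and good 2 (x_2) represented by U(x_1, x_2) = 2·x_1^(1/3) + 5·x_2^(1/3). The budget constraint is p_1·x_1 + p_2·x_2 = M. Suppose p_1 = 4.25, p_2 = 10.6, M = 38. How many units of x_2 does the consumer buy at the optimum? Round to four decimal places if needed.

x_2* = 2.5615

From the CES first-order condition, (2/5)·(x_2/x_1)^(2/3) = p_1/p_2.
Hence x_2/x_1 = ((5/2)·p_1/p_2)^(1/(2/3)), i.e. raised to the 1.5 power.
Substitute x_2 = (x_2/x_1)·x_1 into the budget: x_1* = M/(p_1 + p_2·(x_2/x_1)).
Numerically x_2/x_1 = 1.00354, so x_1* = 38/(4.25 + 10.6·1.00354) = 2.5525 and x_2* = 1.00354·2.5525 = 2.5615.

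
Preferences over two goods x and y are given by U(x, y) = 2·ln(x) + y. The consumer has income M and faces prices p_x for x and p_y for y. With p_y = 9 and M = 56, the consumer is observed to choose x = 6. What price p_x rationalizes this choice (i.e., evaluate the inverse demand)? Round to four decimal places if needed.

Set MRS = p_x/p_y: (2/x)/1 = p_x/p_y.
So x*(p_x,p_y) = 2·p_y/p_x, independent of income; and y* = (M − 2·p_y)/p_y.
Set x* = 6 in the demand function and solve for p_x: p_x = 3.

p_x = 3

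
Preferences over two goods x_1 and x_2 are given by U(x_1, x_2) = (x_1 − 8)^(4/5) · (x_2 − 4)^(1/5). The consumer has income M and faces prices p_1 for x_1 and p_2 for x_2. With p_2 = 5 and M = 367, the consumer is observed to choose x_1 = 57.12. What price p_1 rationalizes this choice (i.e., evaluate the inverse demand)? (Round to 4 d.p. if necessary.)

p_1 = 5

MRS = 4·(x_2−4)/(x_1−8). Tangency with p_1/p_2 gives x_2−4 = (1/4)·(p_1/p_2)·(x_1−8).
After buying the subsistence bundle (8, 4), a share 0.8 of the remaining income goes to x_1: x_1* = 8 + 0.8·(M − 8p_1 − 4p_2)/p_1.
Set x_1* = 57.12 in the demand function and solve for p_1: p_1 = 5.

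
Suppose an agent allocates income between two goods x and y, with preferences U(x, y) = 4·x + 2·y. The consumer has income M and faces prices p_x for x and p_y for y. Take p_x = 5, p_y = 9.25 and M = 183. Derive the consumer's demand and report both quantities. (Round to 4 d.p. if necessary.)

x* = 36.6, y* = 0

Perfect substitutes: compare marginal utility per dollar. 4/p_x vs 2/p_y → 0.8 vs 0.2162.
x gives more utility per dollar, so spend all income on x: x* = M/p_x, y* = 0.
Numerically: x* = 36.6, y* = 0.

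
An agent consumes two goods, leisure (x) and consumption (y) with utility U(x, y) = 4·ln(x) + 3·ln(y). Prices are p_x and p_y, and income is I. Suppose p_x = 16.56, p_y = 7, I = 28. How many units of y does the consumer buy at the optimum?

y* = 1.7143

The MRS is (4/3)·y/x. Set MRS = p_x/p_y.
Rearranging, p_y·y = (3/4)·p_x·x. Substituting into the budget gives p_x·x·(1 + (3/4)) = I.
Demand: x*(p_x,p_y,I) = 4/7·I/p_x and y* = 3/7·I/p_y.
At p_x=16.56, p_y=7, I=28: y* = 3/7·28/7 = 1.7143.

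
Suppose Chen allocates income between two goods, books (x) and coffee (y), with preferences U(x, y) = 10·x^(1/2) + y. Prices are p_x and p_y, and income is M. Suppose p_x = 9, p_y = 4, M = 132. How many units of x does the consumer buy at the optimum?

x* = 4.9383

MU_x = 5/√x, MU_y = 1. Tangency: 5/√x = p_x/p_y.
Solve: √x = 5·p_y/p_x, so x*(p_x,p_y) = (5·p_y/p_x)², and y* = (M − p_x·x*)/p_y.
Plugging in: x* = (5·4/9)² = 4.9383.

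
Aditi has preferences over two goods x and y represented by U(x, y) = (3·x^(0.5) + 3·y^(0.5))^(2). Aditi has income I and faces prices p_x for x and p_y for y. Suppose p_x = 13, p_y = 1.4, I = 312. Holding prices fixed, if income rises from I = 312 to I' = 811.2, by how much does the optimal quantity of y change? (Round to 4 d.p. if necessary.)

Δy* = 321.9048

MRS = MU_x/MU_y = (y/x)^(0.5). Set equal to p_x/p_y.
Hence y/x = (p_x/p_y)^(1/(0.5)), i.e. raised to the 2 power.
With the ratio pinned down, the budget gives x* = I/(p_x + p_y·(y/x)) and y* = (y/x)·x*.
Numerically y/x = 86.22449, so x* = 312/(13 + 1.4·86.22449) = 2.3333 and y* = 86.22449·2.3333 = 201.1905.
At I' = 811.2: y* = 523.0952. Change: 523.0952 − 201.1905 = 321.9048.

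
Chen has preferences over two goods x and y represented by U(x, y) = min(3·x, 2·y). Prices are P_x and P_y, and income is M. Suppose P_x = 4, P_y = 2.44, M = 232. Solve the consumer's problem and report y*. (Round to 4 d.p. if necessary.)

y* = 45.4308

Leontief preferences: the optimum is at the kink where x/2 = y/3, i.e. y = (3/2)·x.
Budget: P_x·x + P_y·(3/2)·x = M, so (2·P_x + 3·P_y)·x = 2·M.
Demand: x*(P_x,P_y,M) = 2·M/(2·P_x + 3·P_y), y* = 3·M/(2·P_x + 3·P_y).
Here 2·4 + 3·2.44 = 15.32, giving y* = 45.4308.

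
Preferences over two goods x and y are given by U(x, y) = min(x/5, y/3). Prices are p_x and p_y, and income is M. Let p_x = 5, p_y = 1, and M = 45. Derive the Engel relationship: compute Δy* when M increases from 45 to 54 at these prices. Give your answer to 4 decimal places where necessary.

Leontief preferences: the optimum is at the kink where x/5 = y/3, i.e. y = (3/5)·x.
Budget: p_x·x + p_y·(3/5)·x = M, so (5·p_x + 3·p_y)·x = 5·M.
Demand: x*(p_x,p_y,M) = 5·M/(5·p_x + 3·p_y), y* = 3·M/(5·p_x + 3·p_y).
Here 5·5 + 3·1 = 28, giving y* = 4.8214.
At M' = 54: y* = 5.7857. Change: 5.7857 − 4.8214 = 0.9643.

Δy* = 0.9643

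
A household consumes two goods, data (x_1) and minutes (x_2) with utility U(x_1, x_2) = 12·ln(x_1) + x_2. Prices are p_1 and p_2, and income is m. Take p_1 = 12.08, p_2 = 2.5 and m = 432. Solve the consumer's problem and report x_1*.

Set MRS = p_1/p_2: (12/x_1)/1 = p_1/p_2.
So x_1*(p_1,p_2) = 12·p_2/p_1, independent of income; and x_2* = (m − 12·p_2)/p_2.
At the given prices: x_1* = 12·2.5/12.08 = 2.4834.

x_1* = 2.4834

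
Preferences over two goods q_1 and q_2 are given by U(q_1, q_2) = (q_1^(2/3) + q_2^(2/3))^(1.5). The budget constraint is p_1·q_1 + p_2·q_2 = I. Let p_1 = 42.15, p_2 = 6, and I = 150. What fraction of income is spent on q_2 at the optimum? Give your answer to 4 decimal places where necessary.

MRS = MU_q_1/MU_q_2 = (q_2/q_1)^(1/3). Set equal to p_1/p_2.
Solve for the ratio: q_2/q_1 = [p_1/p_2]^(3).
Substitute q_2 = (q_2/q_1)·q_1 into the budget: q_1* = I/(p_1 + p_2·(q_2/q_1)).
Numerically q_2/q_1 = 346.688141, so q_1* = 150/(42.15 + 6·346.688141) = 0.0707 and q_2* = 346.688141·0.0707 = 24.5035.
Expenditure on q_2: 6·24.5035 = 147.0209; share = 0.9801.

share on q_2 = 0.9801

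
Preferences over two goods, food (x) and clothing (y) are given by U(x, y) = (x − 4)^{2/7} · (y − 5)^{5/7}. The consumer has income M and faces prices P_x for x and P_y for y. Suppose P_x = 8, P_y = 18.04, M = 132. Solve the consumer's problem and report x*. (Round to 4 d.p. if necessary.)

This is Cobb-Douglas in (x−4, y−5): tangency gives 2/7·P_y·(y−5) = 5/7·P_x·(x−4).
After buying the subsistence bundle (4, 5), a share 2/7 of the remaining income goes to x: x* = 4 + 2/7·(M − 4P_x − 5P_y)/P_x.
Discretionary income = 132 − 4·8 − 5·18.04 = 9.8; x* = 4 + 2/7·9.8/8 = 4.35.

x* = 4.35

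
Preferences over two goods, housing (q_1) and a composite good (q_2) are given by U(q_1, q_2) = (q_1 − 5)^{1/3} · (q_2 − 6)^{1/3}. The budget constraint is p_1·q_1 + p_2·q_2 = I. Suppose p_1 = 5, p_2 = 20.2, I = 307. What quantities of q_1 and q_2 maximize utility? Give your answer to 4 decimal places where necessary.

q_1* = 21.08, q_2* = 9.9802

Substituting into the budget: q_1* = 5 + 0.5·(I − 5·p_1 − 6·p_2)/p_1, and q_2* = 6 + 0.5·(…)/p_2.
Discretionary income = 307 − 5·5 − 6·20.2 = 160.8; q_1* = 5 + 0.5·160.8/5 = 21.08; q_2* = 6 + 0.5·160.8/20.2 = 9.9802.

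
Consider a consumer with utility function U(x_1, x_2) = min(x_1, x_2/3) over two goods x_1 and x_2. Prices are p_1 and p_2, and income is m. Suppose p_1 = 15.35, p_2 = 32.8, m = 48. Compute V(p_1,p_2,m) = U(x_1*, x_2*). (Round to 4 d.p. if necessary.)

With perfect complements, no substitution: consume in ratio x_1:x_2 = 1:3.
Budget: p_1·x_1 + p_2·3·x_1 = m, so (p_1 + 3·p_2)·x_1 = m.
Demand: x_1*(p_1,p_2,m) = m/(p_1 + 3·p_2), x_2* = 3·m/(p_1 + 3·p_2).
Here 15.35 + 3·32.8 = 113.75, giving x_1* = 0.422 and x_2* = 1.2659.
Utility at the optimum: U(0.422, 1.2659) = 0.422.

V = 0.422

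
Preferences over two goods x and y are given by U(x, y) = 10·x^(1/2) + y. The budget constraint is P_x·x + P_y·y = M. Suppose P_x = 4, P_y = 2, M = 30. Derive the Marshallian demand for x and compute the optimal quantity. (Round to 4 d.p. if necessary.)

x* = 6.25

Set MRS = P_x/P_y: 5·x^(−1/2) = P_x/P_y.
Thus x* = (5·P_y/P_x)² — independent of M — with the rest of income spent on y.
Plugging in: x* = (5·2/4)² = 6.25.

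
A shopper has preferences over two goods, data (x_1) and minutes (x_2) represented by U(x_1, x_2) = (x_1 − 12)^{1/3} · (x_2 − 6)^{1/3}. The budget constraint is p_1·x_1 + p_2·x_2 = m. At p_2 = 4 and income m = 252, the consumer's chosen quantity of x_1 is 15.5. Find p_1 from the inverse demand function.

Let x_1' = x_1−12, x_2' = x_2−6. MRS = x_2'/x_1' = p_1/p_2.
Substituting into the budget: x_1* = 12 + 0.5·(m − 12·p_1 − 6·p_2)/p_1, and x_2* = 6 + 0.5·(…)/p_2.
Set x_1* = 15.5 in the demand function and solve for p_1: p_1 = 12.

p_1 = 12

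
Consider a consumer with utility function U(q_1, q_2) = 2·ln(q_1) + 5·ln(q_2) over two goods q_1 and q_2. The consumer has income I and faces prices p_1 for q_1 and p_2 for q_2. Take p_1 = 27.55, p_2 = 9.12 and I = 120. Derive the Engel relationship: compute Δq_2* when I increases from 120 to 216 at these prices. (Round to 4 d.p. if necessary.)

The MRS is (2/5)·q_2/q_1. Set MRS = p_1/p_2.
So 2·p_2·q_2 = 5·p_1·q_1; combined with the budget, a share 2/7 of income goes to q_1.
Demand: q_1*(p_1,p_2,I) = 2/7·I/p_1 and q_2* = 5/7·I/p_2.
At p_1=27.55, p_2=9.12, I=120: q_2* = 5/7·120/9.12 = 9.3985.
At I' = 216: q_2* = 16.9173. Change: 16.9173 − 9.3985 = 7.5188.

Δq_2* = 7.5188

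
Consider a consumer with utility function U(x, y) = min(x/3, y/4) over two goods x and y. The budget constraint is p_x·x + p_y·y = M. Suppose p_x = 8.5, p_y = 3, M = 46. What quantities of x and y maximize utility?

x* = 3.68, y* = 4.9067

Leontief preferences: the optimum is at the kink where x/3 = y/4, i.e. y = (4/3)·x.
Budget: p_x·x + p_y·(4/3)·x = M, so (3·p_x + 4·p_y)·x = 3·M.
Demand: x*(p_x,p_y,M) = 3·M/(3·p_x + 4·p_y), y* = 4·M/(3·p_x + 4·p_y).
Here 3·8.5 + 4·3 = 37.5, giving x* = 3.68 and y* = 4.9067.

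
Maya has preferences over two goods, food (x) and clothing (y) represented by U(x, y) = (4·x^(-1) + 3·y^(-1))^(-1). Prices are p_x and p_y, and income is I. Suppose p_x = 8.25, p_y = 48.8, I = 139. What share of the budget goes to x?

share on x = 0.3219

MRS = MU_x/MU_y = (4/3)·(y/x)^(2). Set equal to p_x/p_y.
Solve for the ratio: y/x = [(3/4)·p_x/p_y]^(0.5).
With the ratio pinned down, the budget gives x* = I/(p_x + p_y·(y/x)) and y* = (y/x)·x*.
Numerically y/x = 0.35608, so x* = 139/(8.25 + 48.8·0.35608) = 5.424 and y* = 0.35608·5.424 = 1.9314.
Expenditure on x: 8.25·5.424 = 44.7482; share = 0.3219.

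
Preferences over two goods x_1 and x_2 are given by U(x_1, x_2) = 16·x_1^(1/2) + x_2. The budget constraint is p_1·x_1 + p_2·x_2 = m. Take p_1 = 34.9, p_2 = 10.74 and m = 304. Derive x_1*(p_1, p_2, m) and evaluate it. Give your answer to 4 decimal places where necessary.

MU_x_1 = 8/√x_1, MU_x_2 = 1. Tangency: 8/√x_1 = p_1/p_2.
Solve: √x_1 = 8·p_2/p_1, so x_1*(p_1,p_2) = (8·p_2/p_1)², and x_2* = (m − p_1·x_1*)/p_2.
Plugging in: x_1* = (8·10.74/34.9)² = 6.0609.

x_1* = 6.0609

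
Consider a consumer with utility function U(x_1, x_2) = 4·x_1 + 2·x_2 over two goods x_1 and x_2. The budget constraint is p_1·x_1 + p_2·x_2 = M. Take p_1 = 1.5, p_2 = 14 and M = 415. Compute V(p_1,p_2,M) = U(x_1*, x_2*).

V = 1106.6667

Perfect substitutes: compare marginal utility per dollar. 4/p_1 vs 2/p_2 → 2.6667 vs 0.1429.
x_1 gives more utility per dollar, so spend all income on x_1: x_1* = M/p_1, x_2* = 0.
Numerically: x_1* = 276.6667, x_2* = 0.
Utility at the optimum: U(276.6667, 0) = 1106.6667.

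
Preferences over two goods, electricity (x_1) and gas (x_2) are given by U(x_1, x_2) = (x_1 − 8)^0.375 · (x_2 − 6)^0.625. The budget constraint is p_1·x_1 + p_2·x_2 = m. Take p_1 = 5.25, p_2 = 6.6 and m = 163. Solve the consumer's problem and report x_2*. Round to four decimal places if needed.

Discretionary income = 163 − 8·5.25 − 6·6.6 = 81.4; x_2* = 6 + 0.625·81.4/6.6 = 13.7083.

x_2* = 13.7083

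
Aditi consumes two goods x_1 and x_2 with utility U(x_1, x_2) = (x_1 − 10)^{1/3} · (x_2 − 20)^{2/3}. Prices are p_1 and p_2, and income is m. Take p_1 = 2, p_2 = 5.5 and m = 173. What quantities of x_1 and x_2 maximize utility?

This is Cobb-Douglas in (x_1−10, x_2−20): tangency gives 1/3·p_2·(x_2−20) = 2/3·p_1·(x_1−10).
Substituting into the budget: x_1* = 10 + 1/3·(m − 10·p_1 − 20·p_2)/p_1, and x_2* = 20 + 2/3·(…)/p_2.
Discretionary income = 173 − 10·2 − 20·5.5 = 43; x_1* = 10 + 1/3·43/2 = 17.1667; x_2* = 20 + 2/3·43/5.5 = 25.2121.

x_1* = 17.1667, x_2* = 25.2121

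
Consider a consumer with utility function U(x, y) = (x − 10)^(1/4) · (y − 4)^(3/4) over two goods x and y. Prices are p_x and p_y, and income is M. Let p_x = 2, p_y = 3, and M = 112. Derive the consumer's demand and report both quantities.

x* = 20, y* = 24

MRS = (1/3)·(y−4)/(x−10). Tangency with p_x/p_y gives y−4 = 3·(p_x/p_y)·(x−10).
After buying the subsistence bundle (10, 4), a share 0.25 of the remaining income goes to x: x* = 10 + 0.25·(M − 10p_x − 4p_y)/p_x.
Discretionary income = 112 − 10·2 − 4·3 = 80; x* = 10 + 0.25·80/2 = 20; y* = 4 + 0.75·80/3 = 24.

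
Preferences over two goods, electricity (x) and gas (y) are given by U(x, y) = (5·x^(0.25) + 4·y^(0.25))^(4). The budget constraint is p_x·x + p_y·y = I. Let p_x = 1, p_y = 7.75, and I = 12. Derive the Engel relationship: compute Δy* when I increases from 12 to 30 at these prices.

Δy* = 0.6338

MRS = MU_x/MU_y = (5/4)·(y/x)^(0.75). Set equal to p_x/p_y.
Solve for the ratio: y/x = [(4/5)·p_x/p_y]^(4/3).
Substitute y = (y/x)·x into the budget: x* = I/(p_x + p_y·(y/x)).
Numerically y/x = 0.048423, so x* = 12/(1 + 7.75·0.048423) = 8.7255 and y* = 0.048423·8.7255 = 0.4225.
At I' = 30: y* = 1.0563. Change: 1.0563 − 0.4225 = 0.6338.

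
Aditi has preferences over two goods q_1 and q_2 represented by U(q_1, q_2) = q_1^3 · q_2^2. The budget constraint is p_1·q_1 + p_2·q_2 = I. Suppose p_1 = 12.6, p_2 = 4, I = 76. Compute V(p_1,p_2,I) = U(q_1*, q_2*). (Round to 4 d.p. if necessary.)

The MRS is (3/2)·q_2/q_1. Set MRS = p_1/p_2.
So 3·p_2·q_2 = 2·p_1·q_1; combined with the budget, a share 0.6 of income goes to q_1.
Demand: q_1*(p_1,p_2,I) = 0.6·I/p_1 and q_2* = 0.4·I/p_2.
At p_1=12.6, p_2=4, I=76: q_1* = 0.6·76/12.6 = 3.619, q_2* = 7.6.
Utility at the optimum: U(3.619, 7.6) = 2737.8527.

V = 2737.8527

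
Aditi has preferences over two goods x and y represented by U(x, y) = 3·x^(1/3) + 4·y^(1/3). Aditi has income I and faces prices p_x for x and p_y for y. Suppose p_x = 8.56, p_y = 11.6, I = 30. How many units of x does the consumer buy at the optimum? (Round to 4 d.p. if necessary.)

Numerically y/x = 0.975959, so x* = 30/(8.56 + 11.6·0.975959) = 1.509.

x* = 1.509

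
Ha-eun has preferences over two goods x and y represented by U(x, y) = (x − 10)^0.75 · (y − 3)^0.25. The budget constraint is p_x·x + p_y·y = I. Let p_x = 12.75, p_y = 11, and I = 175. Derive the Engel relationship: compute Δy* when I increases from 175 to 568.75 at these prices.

Discretionary income = 175 − 10·12.75 − 3·11 = 14.5; y* = 3 + 0.25·14.5/11 = 3.3295.
At I' = 568.75: y* = 12.2784. Change: 12.2784 − 3.3295 = 8.9489.

Δy* = 8.9489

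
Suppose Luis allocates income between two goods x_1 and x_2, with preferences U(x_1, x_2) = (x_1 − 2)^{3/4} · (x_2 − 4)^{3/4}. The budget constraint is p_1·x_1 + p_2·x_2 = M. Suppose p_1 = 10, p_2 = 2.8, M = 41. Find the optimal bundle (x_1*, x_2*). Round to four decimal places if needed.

x_1* = 2.49, x_2* = 5.75

Discretionary income = 41 − 2·10 − 4·2.8 = 9.8; x_1* = 2 + 0.5·9.8/10 = 2.49; x_2* = 4 + 0.5·9.8/2.8 = 5.75.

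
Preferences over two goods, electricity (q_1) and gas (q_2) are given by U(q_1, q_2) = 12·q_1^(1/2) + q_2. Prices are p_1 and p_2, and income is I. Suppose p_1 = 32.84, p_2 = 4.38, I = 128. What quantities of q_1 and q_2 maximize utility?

MU_q_1 = 6/√q_1, MU_q_2 = 1. Tangency: 6/√q_1 = p_1/p_2.
Solve: √q_1 = 6·p_2/p_1, so q_1*(p_1,p_2) = (6·p_2/p_1)², and q_2* = (I − p_1·q_1*)/p_2.
Plugging in: q_1* = (6·4.38/32.84)² = 0.6404, q_2* = 24.4223.

q_1* = 0.6404, q_2* = 24.4223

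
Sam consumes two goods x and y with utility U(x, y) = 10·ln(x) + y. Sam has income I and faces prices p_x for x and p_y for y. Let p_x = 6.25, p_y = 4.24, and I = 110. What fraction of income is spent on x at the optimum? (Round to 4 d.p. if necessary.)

MU_x = 10/x, MU_y = 1. Tangency: 10/x = p_x/p_y.
So x*(p_x,p_y) = 10·p_y/p_x, independent of income; and y* = (I − 10·p_y)/p_y.
At the given prices: x* = 10·4.24/6.25 = 6.784, and y* = 15.9434.
Expenditure on x: 6.25·6.784 = 42.4; share = 0.3855.

share on x = 0.3855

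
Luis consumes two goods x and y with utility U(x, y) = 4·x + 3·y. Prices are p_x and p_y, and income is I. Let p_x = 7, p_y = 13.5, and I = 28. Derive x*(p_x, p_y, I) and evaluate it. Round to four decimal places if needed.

x* = 4

Numerically: x* = 4, y* = 0.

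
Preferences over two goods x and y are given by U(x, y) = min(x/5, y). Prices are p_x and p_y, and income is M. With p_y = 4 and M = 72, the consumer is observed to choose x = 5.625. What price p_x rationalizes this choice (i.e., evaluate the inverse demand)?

p_x = 12

Leontief preferences: the optimum is at the kink where x/5 = y/1, i.e. y = (1/5)·x.
Budget: p_x·x + p_y·(1/5)·x = M, so (5·p_x + p_y)·x = 5·M.
Demand: x*(p_x,p_y,M) = 5·M/(5·p_x + p_y), y* = M/(5·p_x + p_y).
Set x* = 5.625 in the demand function and solve for p_x: p_x = 12.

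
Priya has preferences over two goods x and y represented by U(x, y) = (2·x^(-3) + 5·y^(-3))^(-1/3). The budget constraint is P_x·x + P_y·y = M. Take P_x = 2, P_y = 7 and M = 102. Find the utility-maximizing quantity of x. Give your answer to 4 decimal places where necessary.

MU_x ∝ 2·x^(-4), MU_y ∝ 5·y^(-4), so MRS = (2/5)·(y/x)^(4) = P_x/P_y.
Solve for the ratio: y/x = [(5/2)·P_x/P_y]^(0.25).
Substitute y = (y/x)·x into the budget: x* = M/(P_x + P_y·(y/x)).
Numerically y/x = 0.919323, so x* = 102/(2 + 7·0.919323) = 12.0921.

x* = 12.0921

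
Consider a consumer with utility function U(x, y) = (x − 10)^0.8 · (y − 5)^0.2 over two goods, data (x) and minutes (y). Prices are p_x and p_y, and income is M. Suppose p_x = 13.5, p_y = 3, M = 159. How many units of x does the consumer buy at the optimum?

This is Cobb-Douglas in (x−10, y−5): tangency gives 0.8·p_y·(y−5) = 0.2·p_x·(x−10).
After buying the subsistence bundle (10, 5), a share 0.8 of the remaining income goes to x: x* = 10 + 0.8·(M − 10p_x − 5p_y)/p_x.
Discretionary income = 159 − 10·13.5 − 5·3 = 9; x* = 10 + 0.8·9/13.5 = 10.5333.

x* = 10.5333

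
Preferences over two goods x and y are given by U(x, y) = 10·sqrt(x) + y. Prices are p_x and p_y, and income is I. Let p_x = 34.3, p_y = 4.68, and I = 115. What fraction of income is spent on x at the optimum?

Set MRS = p_x/p_y: 5·x^(−1/2) = p_x/p_y.
Thus x* = (5·p_y/p_x)² — independent of I — with the rest of income spent on y.
Plugging in: x* = (5·4.68/34.3)² = 0.4654, y* = 21.1616.
Expenditure on x: 34.3·0.4654 = 15.9638; share = 0.1388.

share on x = 0.1388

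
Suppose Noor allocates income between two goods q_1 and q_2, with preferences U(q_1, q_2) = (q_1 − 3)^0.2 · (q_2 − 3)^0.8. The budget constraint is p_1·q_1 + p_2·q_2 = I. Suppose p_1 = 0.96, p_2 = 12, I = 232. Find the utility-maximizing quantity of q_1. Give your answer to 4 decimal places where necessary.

q_1* = 43.2333

This is Cobb-Douglas in (q_1−3, q_2−3): tangency gives 0.2·p_2·(q_2−3) = 0.8·p_1·(q_1−3).
Substituting into the budget: q_1* = 3 + 0.2·(I − 3·p_1 − 3·p_2)/p_1, and q_2* = 3 + 0.8·(…)/p_2.
Discretionary income = 232 − 3·0.96 − 3·12 = 193.12; q_1* = 3 + 0.2·193.12/0.96 = 43.2333.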